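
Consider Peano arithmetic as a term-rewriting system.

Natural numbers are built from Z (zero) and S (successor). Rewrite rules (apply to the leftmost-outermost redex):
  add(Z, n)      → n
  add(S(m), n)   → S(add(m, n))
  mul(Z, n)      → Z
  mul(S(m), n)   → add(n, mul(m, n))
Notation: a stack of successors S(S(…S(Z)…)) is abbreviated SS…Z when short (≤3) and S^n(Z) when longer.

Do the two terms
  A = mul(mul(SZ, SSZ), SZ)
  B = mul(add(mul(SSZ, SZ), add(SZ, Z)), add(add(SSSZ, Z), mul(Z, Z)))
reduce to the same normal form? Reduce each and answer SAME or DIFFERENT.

Answer: DIFFERENT — A ⇓ SSZ, B ⇓ S^9(Z)

Working:
Term A:
  start: mul(mul(SZ, SSZ), SZ)
  →1  mul(add(SSZ, mul(Z, SSZ)), SZ)
  →2  mul(S(add(SZ, mul(Z, SSZ))), SZ)
  →3  add(SZ, mul(add(SZ, mul(Z, SSZ)), SZ))
  →4  S(add(Z, mul(add(SZ, mul(Z, SSZ)), SZ)))
  →5  S(mul(add(SZ, mul(Z, SSZ)), SZ))
  →6  S(mul(S(add(Z, mul(Z, SSZ))), SZ))
  →7  S(add(SZ, mul(add(Z, mul(Z, SSZ)), SZ)))
  →8  S(S(add(Z, mul(add(Z, mul(Z, SSZ)), SZ))))
  →9  S(S(mul(add(Z, mul(Z, SSZ)), SZ)))
  →10  S(S(mul(mul(Z, SSZ), SZ)))
  →11  S(S(mul(Z, SZ)))
  →12  SSZ

Term B:
  start: mul(add(mul(SSZ, SZ), add(SZ, Z)), add(add(SSSZ, Z), mul(Z, Z)))
  →1  mul(add(add(SZ, mul(SZ, SZ)), add(SZ, Z)), add(add(SSSZ, Z), mul(Z, Z)))
  →2  mul(add(S(add(Z, mul(SZ, SZ))), add(SZ, Z)), add(add(SSSZ, Z), mul(Z, Z)))
  →3  mul(S(add(add(Z, mul(SZ, SZ)), add(SZ, Z))), add(add(SSSZ, Z), mul(Z, Z)))
  →4  add(add(add(SSSZ, Z), mul(Z, Z)), mul(add(add(Z, mul(SZ, SZ)), add(SZ, Z)), add(add(SSSZ, Z), mul(Z, Z))))
  →5  add(add(S(add(SSZ, Z)), mul(Z, Z)), mul(add(add(Z, mul(SZ, SZ)), add(SZ, Z)), add(add(SSSZ, Z), mul(Z, Z))))
  →6  add(S(add(add(SSZ, Z), mul(Z, Z))), mul(add(add(Z, mul(SZ, SZ)), add(SZ, Z)), add(add(SSSZ, Z), mul(Z, Z))))
  →7  S(add(add(add(SSZ, Z), mul(Z, Z)), mul(add(add(Z, mul(SZ, SZ)), add(SZ, Z)), add(add(SSSZ, Z), mul(Z, Z)))))
  →8  S(add(add(S(add(SZ, Z)), mul(Z, Z)), mul(add(add(Z, mul(SZ, SZ)), add(SZ, Z)), add(add(SSSZ, Z), mul(Z, Z)))))
  →9  S(add(S(add(add(SZ, Z), mul(Z, Z))), mul(add(add(Z, mul(SZ, SZ)), add(SZ, Z)), add(add(SSSZ, Z), mul(Z, Z)))))
  →10  S(S(add(add(add(SZ, Z), mul(Z, Z)), mul(add(add(Z, mul(SZ, SZ)), add(SZ, Z)), add(add(SSSZ, Z), mul(Z, Z))))))
  →11  S(S(add(add(S(add(Z, Z)), mul(Z, Z)), mul(add(add(Z, mul(SZ, SZ)), add(SZ, Z)), add(add(SSSZ, Z), mul(Z, Z))))))
  →12  S(S(add(S(add(add(Z, Z), mul(Z, Z))), mul(add(add(Z, mul(SZ, SZ)), add(SZ, Z)), add(add(SSSZ, Z), mul(Z, Z))))))
  →13  S(S(S(add(add(add(Z, Z), mul(Z, Z)), mul(add(add(Z, mul(SZ, SZ)), add(SZ, Z)), add(add(SSSZ, Z), mul(Z, Z)))))))
  →14  S(S(S(add(add(Z, mul(Z, Z)), mul(add(add(Z, mul(SZ, SZ)), add(SZ, Z)), add(add(SSSZ, Z), mul(Z, Z)))))))
  →15  S(S(S(add(mul(Z, Z), mul(add(add(Z, mul(SZ, SZ)), add(SZ, Z)), add(add(SSSZ, Z), mul(Z, Z)))))))
  →16  S(S(S(add(Z, mul(add(add(Z, mul(SZ, SZ)), add(SZ, Z)), add(add(SSSZ, Z), mul(Z, Z)))))))
  →17  S(S(S(mul(add(add(Z, mul(SZ, SZ)), add(SZ, Z)), add(add(SSSZ, Z), mul(Z, Z))))))
  →18  S(S(S(mul(add(mul(SZ, SZ), add(SZ, Z)), add(add(SSSZ, Z), mul(Z, Z))))))
  →19  S(S(S(mul(add(add(SZ, mul(Z, SZ)), add(SZ, Z)), add(add(SSSZ, Z), mul(Z, Z))))))
  →20  S(S(S(mul(add(S(add(Z, mul(Z, SZ))), add(SZ, Z)), add(add(SSSZ, Z), mul(Z, Z))))))
  →21  S(S(S(mul(S(add(add(Z, mul(Z, SZ)), add(SZ, Z))), add(add(SSSZ, Z), mul(Z, Z))))))
  →22  S(S(S(add(add(add(SSSZ, Z), mul(Z, Z)), mul(add(add(Z, mul(Z, SZ)), add(SZ, Z)), add(add(SSSZ, Z), mul(Z, Z)))))))
  →23  S(S(S(add(add(S(add(SSZ, Z)), mul(Z, Z)), mul(add(add(Z, mul(Z, SZ)), add(SZ, Z)), add(add(SSSZ, Z), mul(Z, Z)))))))
  →24  S(S(S(add(S(add(add(SSZ, Z), mul(Z, Z))), mul(add(add(Z, mul(Z, SZ)), add(SZ, Z)), add(add(SSSZ, Z), mul(Z, Z)))))))
  →25  S(S(S(S(add(add(add(SSZ, Z), mul(Z, Z)), mul(add(add(Z, mul(Z, SZ)), add(SZ, Z)), add(add(SSSZ, Z), mul(Z, Z))))))))
  →26  S(S(S(S(add(add(S(add(SZ, Z)), mul(Z, Z)), mul(add(add(Z, mul(Z, SZ)), add(SZ, Z)), add(add(SSSZ, Z), mul(Z, Z))))))))
  →27  S(S(S(S(add(S(add(add(SZ, Z), mul(Z, Z))), mul(add(add(Z, mul(Z, SZ)), add(SZ, Z)), add(add(SSSZ, Z), mul(Z, Z))))))))
  →28  S(S(S(S(S(add(add(add(SZ, Z), mul(Z, Z)), mul(add(add(Z, mul(Z, SZ)), add(SZ, Z)), add(add(SSSZ, Z), mul(Z, Z)))))))))
  →29  S(S(S(S(S(add(add(S(add(Z, Z)), mul(Z, Z)), mul(add(add(Z, mul(Z, SZ)), add(SZ, Z)), add(add(SSSZ, Z), mul(Z, Z)))))))))
  →30  S(S(S(S(S(add(S(add(add(Z, Z), mul(Z, Z))), mul(add(add(Z, mul(Z, SZ)), add(SZ, Z)), add(add(SSSZ, Z), mul(Z, Z)))))))))
  →31  S(S(S(S(S(S(add(add(add(Z, Z), mul(Z, Z)), mul(add(add(Z, mul(Z, SZ)), add(SZ, Z)), add(add(SSSZ, Z), mul(Z, Z))))))))))
  →32  S(S(S(S(S(S(add(add(Z, mul(Z, Z)), mul(add(add(Z, mul(Z, SZ)), add(SZ, Z)), add(add(SSSZ, Z), mul(Z, Z))))))))))
  →33  S(S(S(S(S(S(add(mul(Z, Z), mul(add(add(Z, mul(Z, SZ)), add(SZ, Z)), add(add(SSSZ, Z), mul(Z, Z))))))))))
  →34  S(S(S(S(S(S(add(Z, mul(add(add(Z, mul(Z, SZ)), add(SZ, Z)), add(add(SSSZ, Z), mul(Z, Z))))))))))
  →35  S(S(S(S(S(S(mul(add(add(Z, mul(Z, SZ)), add(SZ, Z)), add(add(SSSZ, Z), mul(Z, Z)))))))))
  →36  S(S(S(S(S(S(mul(add(mul(Z, SZ), add(SZ, Z)), add(add(SSSZ, Z), mul(Z, Z)))))))))
  →37  S(S(S(S(S(S(mul(add(Z, add(SZ, Z)), add(add(SSSZ, Z), mul(Z, Z)))))))))
  →38  S(S(S(S(S(S(mul(add(SZ, Z), add(add(SSSZ, Z), mul(Z, Z)))))))))
  →39  S(S(S(S(S(S(mul(S(add(Z, Z)), add(add(SSSZ, Z), mul(Z, Z)))))))))
  →40  S(S(S(S(S(S(add(add(add(SSSZ, Z), mul(Z, Z)), mul(add(Z, Z), add(add(SSSZ, Z), mul(Z, Z))))))))))
  →41  S(S(S(S(S(S(add(add(S(add(SSZ, Z)), mul(Z, Z)), mul(add(Z, Z), add(add(SSSZ, Z), mul(Z, Z))))))))))
  →42  S(S(S(S(S(S(add(S(add(add(SSZ, Z), mul(Z, Z))), mul(add(Z, Z), add(add(SSSZ, Z), mul(Z, Z))))))))))
  →43  S(S(S(S(S(S(S(add(add(add(SSZ, Z), mul(Z, Z)), mul(add(Z, Z), add(add(SSSZ, Z), mul(Z, Z)))))))))))
  →44  S(S(S(S(S(S(S(add(add(S(add(SZ, Z)), mul(Z, Z)), mul(add(Z, Z), add(add(SSSZ, Z), mul(Z, Z)))))))))))
  →45  S(S(S(S(S(S(S(add(S(add(add(SZ, Z), mul(Z, Z))), mul(add(Z, Z), add(add(SSSZ, Z), mul(Z, Z)))))))))))
  →46  S(S(S(S(S(S(S(S(add(add(add(SZ, Z), mul(Z, Z)), mul(add(Z, Z), add(add(SSSZ, Z), mul(Z, Z))))))))))))
  →47  S(S(S(S(S(S(S(S(add(add(S(add(Z, Z)), mul(Z, Z)), mul(add(Z, Z), add(add(SSSZ, Z), mul(Z, Z))))))))))))
  →48  S(S(S(S(S(S(S(S(add(S(add(add(Z, Z), mul(Z, Z))), mul(add(Z, Z), add(add(SSSZ, Z), mul(Z, Z))))))))))))
  →49  S(S(S(S(S(S(S(S(S(add(add(add(Z, Z), mul(Z, Z)), mul(add(Z, Z), add(add(SSSZ, Z), mul(Z, Z)))))))))))))
  →50  S(S(S(S(S(S(S(S(S(add(add(Z, mul(Z, Z)), mul(add(Z, Z), add(add(SSSZ, Z), mul(Z, Z)))))))))))))
  →51  S(S(S(S(S(S(S(S(S(add(mul(Z, Z), mul(add(Z, Z), add(add(SSSZ, Z), mul(Z, Z)))))))))))))
  →52  S(S(S(S(S(S(S(S(S(add(Z, mul(add(Z, Z), add(add(SSSZ, Z), mul(Z, Z)))))))))))))
  →53  S(S(S(S(S(S(S(S(S(mul(add(Z, Z), add(add(SSSZ, Z), mul(Z, Z))))))))))))
  →54  S(S(S(S(S(S(S(S(S(mul(Z, add(add(SSSZ, Z), mul(Z, Z))))))))))))
  →55  S^9(Z)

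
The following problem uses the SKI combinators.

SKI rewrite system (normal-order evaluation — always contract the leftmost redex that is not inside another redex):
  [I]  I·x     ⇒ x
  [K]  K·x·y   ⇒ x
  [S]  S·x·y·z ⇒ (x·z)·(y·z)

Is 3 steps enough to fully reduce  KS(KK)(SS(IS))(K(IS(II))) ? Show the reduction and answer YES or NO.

Answer: NO — after 3 steps the term is S(SSS)(K(S(II))), not yet normal

Working:
  start: KS(KK)(SS(IS))(K(IS(II)))
  step 1: S(SS(IS))(K(IS(II)))
  step 2: S(SSS)(K(IS(II)))
  step 3: S(SSS)(K(S(II)))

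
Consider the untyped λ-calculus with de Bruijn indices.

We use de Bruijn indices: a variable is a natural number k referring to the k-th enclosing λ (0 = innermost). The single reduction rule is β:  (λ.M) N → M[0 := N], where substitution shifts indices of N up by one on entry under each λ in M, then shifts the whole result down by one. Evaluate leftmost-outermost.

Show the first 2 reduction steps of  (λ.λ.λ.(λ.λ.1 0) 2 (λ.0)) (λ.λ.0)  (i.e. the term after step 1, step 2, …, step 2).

Answer: after 2 steps: λ.λ.(λ.(λ.λ.0) 0) (λ.0)

Reduction:
  start: (λ.λ.λ.(λ.λ.1 0) 2 (λ.0)) (λ.λ.0)
  [1] λ.λ.(λ.λ.1 0) (λ.λ.0) (λ.0)
  [2] λ.λ.(λ.(λ.λ.0) 0) (λ.0)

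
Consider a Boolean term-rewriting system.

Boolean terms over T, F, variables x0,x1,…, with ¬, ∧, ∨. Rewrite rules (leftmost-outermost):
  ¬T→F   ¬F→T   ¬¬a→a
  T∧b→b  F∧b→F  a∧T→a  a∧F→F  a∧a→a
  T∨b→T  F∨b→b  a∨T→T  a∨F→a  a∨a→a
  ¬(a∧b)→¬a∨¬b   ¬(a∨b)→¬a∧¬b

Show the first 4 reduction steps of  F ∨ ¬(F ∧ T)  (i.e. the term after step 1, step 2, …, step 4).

  start: F ∨ ¬(F ∧ T)
  step 1: ¬(F ∧ T)
  step 2: ¬F ∨ ¬T
  step 3: T ∨ ¬T
  step 4: T

Answer: after 4 steps: T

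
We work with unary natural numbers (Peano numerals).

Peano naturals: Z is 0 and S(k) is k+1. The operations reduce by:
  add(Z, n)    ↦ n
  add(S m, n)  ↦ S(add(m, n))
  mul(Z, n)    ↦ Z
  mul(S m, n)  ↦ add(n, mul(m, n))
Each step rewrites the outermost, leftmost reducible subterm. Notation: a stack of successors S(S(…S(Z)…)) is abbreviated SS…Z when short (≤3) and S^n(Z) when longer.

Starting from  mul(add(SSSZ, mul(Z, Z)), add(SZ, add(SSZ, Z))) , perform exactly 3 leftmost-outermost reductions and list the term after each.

  start: mul(add(SSSZ, mul(Z, Z)), add(SZ, add(SSZ, Z)))
  →1  mul(S(add(SSZ, mul(Z, Z))), add(SZ, add(SSZ, Z)))
  →2  add(add(SZ, add(SSZ, Z)), mul(add(SSZ, mul(Z, Z)), add(SZ, add(SSZ, Z))))
  →3  add(S(add(Z, add(SSZ, Z))), mul(add(SSZ, mul(Z, Z)), add(SZ, add(SSZ, Z))))

Answer: after 3 steps: add(S(add(Z, add(SSZ, Z))), mul(add(SSZ, mul(Z, Z)), add(SZ, add(SSZ, Z))))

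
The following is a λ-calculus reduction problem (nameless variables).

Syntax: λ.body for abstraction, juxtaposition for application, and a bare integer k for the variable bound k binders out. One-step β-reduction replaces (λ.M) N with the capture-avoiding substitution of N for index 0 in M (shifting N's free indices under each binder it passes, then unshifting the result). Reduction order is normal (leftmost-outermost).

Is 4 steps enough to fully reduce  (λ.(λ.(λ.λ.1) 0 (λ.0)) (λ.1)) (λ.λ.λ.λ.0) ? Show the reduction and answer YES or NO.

  start: (λ.(λ.(λ.λ.1) 0 (λ.0)) (λ.1)) (λ.λ.λ.λ.0)
  →1  (λ.(λ.λ.1) 0 (λ.0)) (λ.λ.λ.λ.λ.0)
  →2  (λ.λ.1) (λ.λ.λ.λ.λ.0) (λ.0)
  →3  (λ.λ.λ.λ.λ.λ.0) (λ.0)
  →4  λ.λ.λ.λ.λ.0

Answer: YES — reaches normal form λ.λ.λ.λ.λ.0 in 4 ≤ 4 steps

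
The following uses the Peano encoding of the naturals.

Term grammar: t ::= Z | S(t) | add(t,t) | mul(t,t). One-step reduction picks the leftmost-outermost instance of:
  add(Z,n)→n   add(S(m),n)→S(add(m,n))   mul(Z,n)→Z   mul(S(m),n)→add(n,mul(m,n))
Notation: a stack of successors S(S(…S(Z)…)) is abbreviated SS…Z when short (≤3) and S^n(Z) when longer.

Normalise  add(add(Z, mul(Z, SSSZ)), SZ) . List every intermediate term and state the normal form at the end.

  start: add(add(Z, mul(Z, SSSZ)), SZ)
  step 1: add(mul(Z, SSSZ), SZ)
  step 2: add(Z, SZ)
  step 3: SZ

Answer: normal form = SZ  (in 3 steps)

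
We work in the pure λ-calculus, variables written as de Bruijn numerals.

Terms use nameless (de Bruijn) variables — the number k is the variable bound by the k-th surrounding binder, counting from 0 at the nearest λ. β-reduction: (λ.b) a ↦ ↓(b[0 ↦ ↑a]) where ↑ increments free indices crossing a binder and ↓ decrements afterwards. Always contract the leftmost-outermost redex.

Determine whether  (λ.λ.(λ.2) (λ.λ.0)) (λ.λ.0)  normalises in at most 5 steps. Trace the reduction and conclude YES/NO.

Answer: YES — reaches normal form λ.λ.λ.0 in 2 ≤ 5 steps

Derivation:
  start: (λ.λ.(λ.2) (λ.λ.0)) (λ.λ.0)
  step 1: λ.(λ.λ.λ.0) (λ.λ.0)
  step 2: λ.λ.λ.0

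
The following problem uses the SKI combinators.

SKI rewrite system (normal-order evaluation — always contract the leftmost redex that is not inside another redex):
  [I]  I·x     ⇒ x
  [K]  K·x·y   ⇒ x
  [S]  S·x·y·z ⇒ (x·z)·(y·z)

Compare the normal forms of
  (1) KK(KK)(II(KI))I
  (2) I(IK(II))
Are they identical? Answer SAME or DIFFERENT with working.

Term A:
  start: KK(KK)(II(KI))I
  [1] K(II(KI))I
  [2] II(KI)
  [3] I(KI)
  [4] KI

Term B:
  start: I(IK(II))
  [1] IK(II)
  [2] K(II)
  [3] KI

Answer: SAME — A ⇓ KI, B ⇓ KI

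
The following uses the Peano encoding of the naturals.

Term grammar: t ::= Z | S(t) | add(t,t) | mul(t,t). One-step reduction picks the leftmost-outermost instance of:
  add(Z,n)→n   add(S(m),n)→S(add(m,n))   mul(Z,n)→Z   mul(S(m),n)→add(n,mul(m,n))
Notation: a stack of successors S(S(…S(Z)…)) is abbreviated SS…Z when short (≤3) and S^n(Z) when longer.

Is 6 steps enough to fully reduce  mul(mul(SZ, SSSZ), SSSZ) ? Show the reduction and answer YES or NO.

  start: mul(mul(SZ, SSSZ), SSSZ)
  →1  mul(add(SSSZ, mul(Z, SSSZ)), SSSZ)
  →2  mul(S(add(SSZ, mul(Z, SSSZ))), SSSZ)
  →3  add(SSSZ, mul(add(SSZ, mul(Z, SSSZ)), SSSZ))
  →4  S(add(SSZ, mul(add(SSZ, mul(Z, SSSZ)), SSSZ)))
  →5  S(S(add(SZ, mul(add(SSZ, mul(Z, SSSZ)), SSSZ))))
  →6  S(S(S(add(Z, mul(add(SSZ, mul(Z, SSSZ)), SSSZ)))))

Answer: NO — after 6 steps the term is S(S(S(add(Z, mul(add(SSZ, mul(Z, SSSZ)), SSSZ))))), not yet normal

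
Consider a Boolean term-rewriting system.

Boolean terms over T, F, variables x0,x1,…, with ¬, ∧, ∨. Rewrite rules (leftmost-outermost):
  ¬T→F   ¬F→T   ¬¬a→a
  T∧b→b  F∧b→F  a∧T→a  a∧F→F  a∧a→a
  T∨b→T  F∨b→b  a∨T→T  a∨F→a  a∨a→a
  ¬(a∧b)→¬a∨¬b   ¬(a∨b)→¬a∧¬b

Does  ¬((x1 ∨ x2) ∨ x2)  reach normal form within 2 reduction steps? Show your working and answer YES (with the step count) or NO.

  start: ¬((x1 ∨ x2) ∨ x2)
  →1  ¬(x1 ∨ x2) ∧ ¬x2
  →2  (¬x1 ∧ ¬x2) ∧ ¬x2

Answer: YES — reaches normal form (¬x1 ∧ ¬x2) ∧ ¬x2 in 2 ≤ 2 steps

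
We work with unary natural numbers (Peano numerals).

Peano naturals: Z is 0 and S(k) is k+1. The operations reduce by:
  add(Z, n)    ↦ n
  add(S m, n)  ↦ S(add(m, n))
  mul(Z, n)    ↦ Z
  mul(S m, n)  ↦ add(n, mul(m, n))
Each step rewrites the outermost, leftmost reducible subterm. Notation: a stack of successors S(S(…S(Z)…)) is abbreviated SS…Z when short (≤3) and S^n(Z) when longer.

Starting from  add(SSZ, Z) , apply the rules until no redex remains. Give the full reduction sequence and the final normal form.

  start: add(SSZ, Z)
  →1  S(add(SZ, Z))
  →2  S(S(add(Z, Z)))
  →3  SSZ

Answer: normal form = SSZ  (in 3 steps)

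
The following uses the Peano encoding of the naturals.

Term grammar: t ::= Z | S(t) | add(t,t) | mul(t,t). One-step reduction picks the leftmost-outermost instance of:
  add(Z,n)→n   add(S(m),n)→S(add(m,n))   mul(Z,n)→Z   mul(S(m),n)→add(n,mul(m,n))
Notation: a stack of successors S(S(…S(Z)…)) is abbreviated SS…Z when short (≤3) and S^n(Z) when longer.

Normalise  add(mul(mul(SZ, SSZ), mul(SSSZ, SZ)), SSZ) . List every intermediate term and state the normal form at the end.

  start: add(mul(mul(SZ, SSZ), mul(SSSZ, SZ)), SSZ)
  step 1: add(mul(add(SSZ, mul(Z, SSZ)), mul(SSSZ, SZ)), SSZ)
  step 2: add(mul(S(add(SZ, mul(Z, SSZ))), mul(SSSZ, SZ)), SSZ)
  step 3: add(add(mul(SSSZ, SZ), mul(add(SZ, mul(Z, SSZ)), mul(SSSZ, SZ))), SSZ)
  step 4: add(add(add(SZ, mul(SSZ, SZ)), mul(add(SZ, mul(Z, SSZ)), mul(SSSZ, SZ))), SSZ)
  step 5: add(add(S(add(Z, mul(SSZ, SZ))), mul(add(SZ, mul(Z, SSZ)), mul(SSSZ, SZ))), SSZ)
  step 6: add(S(add(add(Z, mul(SSZ, SZ)), mul(add(SZ, mul(Z, SSZ)), mul(SSSZ, SZ)))), SSZ)
  step 7: S(add(add(add(Z, mul(SSZ, SZ)), mul(add(SZ, mul(Z, SSZ)), mul(SSSZ, SZ))), SSZ))
  step 8: S(add(add(mul(SSZ, SZ), mul(add(SZ, mul(Z, SSZ)), mul(SSSZ, SZ))), SSZ))
  step 9: S(add(add(add(SZ, mul(SZ, SZ)), mul(add(SZ, mul(Z, SSZ)), mul(SSSZ, SZ))), SSZ))
  step 10: S(add(add(S(add(Z, mul(SZ, SZ))), mul(add(SZ, mul(Z, SSZ)), mul(SSSZ, SZ))), SSZ))
  step 11: S(add(S(add(add(Z, mul(SZ, SZ)), mul(add(SZ, mul(Z, SSZ)), mul(SSSZ, SZ)))), SSZ))
  step 12: S(S(add(add(add(Z, mul(SZ, SZ)), mul(add(SZ, mul(Z, SSZ)), mul(SSSZ, SZ))), SSZ)))
  step 13: S(S(add(add(mul(SZ, SZ), mul(add(SZ, mul(Z, SSZ)), mul(SSSZ, SZ))), SSZ)))
  step 14: S(S(add(add(add(SZ, mul(Z, SZ)), mul(add(SZ, mul(Z, SSZ)), mul(SSSZ, SZ))), SSZ)))
  step 15: S(S(add(add(S(add(Z, mul(Z, SZ))), mul(add(SZ, mul(Z, SSZ)), mul(SSSZ, SZ))), SSZ)))
  step 16: S(S(add(S(add(add(Z, mul(Z, SZ)), mul(add(SZ, mul(Z, SSZ)), mul(SSSZ, SZ)))), SSZ)))
  step 17: S(S(S(add(add(add(Z, mul(Z, SZ)), mul(add(SZ, mul(Z, SSZ)), mul(SSSZ, SZ))), SSZ))))
  step 18: S(S(S(add(add(mul(Z, SZ), mul(add(SZ, mul(Z, SSZ)), mul(SSSZ, SZ))), SSZ))))
  step 19: S(S(S(add(add(Z, mul(add(SZ, mul(Z, SSZ)), mul(SSSZ, SZ))), SSZ))))
  step 20: S(S(S(add(mul(add(SZ, mul(Z, SSZ)), mul(SSSZ, SZ)), SSZ))))
  step 21: S(S(S(add(mul(S(add(Z, mul(Z, SSZ))), mul(SSSZ, SZ)), SSZ))))
  step 22: S(S(S(add(add(mul(SSSZ, SZ), mul(add(Z, mul(Z, SSZ)), mul(SSSZ, SZ))), SSZ))))
  step 23: S(S(S(add(add(add(SZ, mul(SSZ, SZ)), mul(add(Z, mul(Z, SSZ)), mul(SSSZ, SZ))), SSZ))))
  step 24: S(S(S(add(add(S(add(Z, mul(SSZ, SZ))), mul(add(Z, mul(Z, SSZ)), mul(SSSZ, SZ))), SSZ))))
  step 25: S(S(S(add(S(add(add(Z, mul(SSZ, SZ)), mul(add(Z, mul(Z, SSZ)), mul(SSSZ, SZ)))), SSZ))))
  step 26: S(S(S(S(add(add(add(Z, mul(SSZ, SZ)), mul(add(Z, mul(Z, SSZ)), mul(SSSZ, SZ))), SSZ)))))
  step 27: S(S(S(S(add(add(mul(SSZ, SZ), mul(add(Z, mul(Z, SSZ)), mul(SSSZ, SZ))), SSZ)))))
  step 28: S(S(S(S(add(add(add(SZ, mul(SZ, SZ)), mul(add(Z, mul(Z, SSZ)), mul(SSSZ, SZ))), SSZ)))))
  step 29: S(S(S(S(add(add(S(add(Z, mul(SZ, SZ))), mul(add(Z, mul(Z, SSZ)), mul(SSSZ, SZ))), SSZ)))))
  step 30: S(S(S(S(add(S(add(add(Z, mul(SZ, SZ)), mul(add(Z, mul(Z, SSZ)), mul(SSSZ, SZ)))), SSZ)))))
  step 31: S(S(S(S(S(add(add(add(Z, mul(SZ, SZ)), mul(add(Z, mul(Z, SSZ)), mul(SSSZ, SZ))), SSZ))))))
  step 32: S(S(S(S(S(add(add(mul(SZ, SZ), mul(add(Z, mul(Z, SSZ)), mul(SSSZ, SZ))), SSZ))))))
  step 33: S(S(S(S(S(add(add(add(SZ, mul(Z, SZ)), mul(add(Z, mul(Z, SSZ)), mul(SSSZ, SZ))), SSZ))))))
  step 34: S(S(S(S(S(add(add(S(add(Z, mul(Z, SZ))), mul(add(Z, mul(Z, SSZ)), mul(SSSZ, SZ))), SSZ))))))
  step 35: S(S(S(S(S(add(S(add(add(Z, mul(Z, SZ)), mul(add(Z, mul(Z, SSZ)), mul(SSSZ, SZ)))), SSZ))))))
  step 36: S(S(S(S(S(S(add(add(add(Z, mul(Z, SZ)), mul(add(Z, mul(Z, SSZ)), mul(SSSZ, SZ))), SSZ)))))))
  step 37: S(S(S(S(S(S(add(add(mul(Z, SZ), mul(add(Z, mul(Z, SSZ)), mul(SSSZ, SZ))), SSZ)))))))
  step 38: S(S(S(S(S(S(add(add(Z, mul(add(Z, mul(Z, SSZ)), mul(SSSZ, SZ))), SSZ)))))))
  step 39: S(S(S(S(S(S(add(mul(add(Z, mul(Z, SSZ)), mul(SSSZ, SZ)), SSZ)))))))
  step 40: S(S(S(S(S(S(add(mul(mul(Z, SSZ), mul(SSSZ, SZ)), SSZ)))))))
  step 41: S(S(S(S(S(S(add(mul(Z, mul(SSSZ, SZ)), SSZ)))))))
  step 42: S(S(S(S(S(S(add(Z, SSZ)))))))
  step 43: S^8(Z)

Answer: normal form = S^8(Z)  (in 43 steps)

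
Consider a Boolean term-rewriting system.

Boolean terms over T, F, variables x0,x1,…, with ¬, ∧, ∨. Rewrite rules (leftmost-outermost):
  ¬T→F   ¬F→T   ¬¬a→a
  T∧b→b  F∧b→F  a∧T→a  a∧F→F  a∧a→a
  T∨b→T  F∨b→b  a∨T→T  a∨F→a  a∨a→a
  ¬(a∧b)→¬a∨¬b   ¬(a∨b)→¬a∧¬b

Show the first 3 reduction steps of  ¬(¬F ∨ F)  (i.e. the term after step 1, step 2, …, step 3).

  start: ¬(¬F ∨ F)
  step 1: ¬¬F ∧ ¬F
  step 2: F ∧ ¬F
  step 3: F

Answer: after 3 steps: F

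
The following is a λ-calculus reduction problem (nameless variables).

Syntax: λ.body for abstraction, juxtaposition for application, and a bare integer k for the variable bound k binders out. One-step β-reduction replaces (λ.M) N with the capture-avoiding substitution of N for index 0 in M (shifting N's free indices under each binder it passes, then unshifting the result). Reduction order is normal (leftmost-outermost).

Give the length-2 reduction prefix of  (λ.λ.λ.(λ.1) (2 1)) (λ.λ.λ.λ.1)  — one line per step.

  start: (λ.λ.λ.(λ.1) (2 1)) (λ.λ.λ.λ.1)
  [1] λ.λ.(λ.1) ((λ.λ.λ.λ.1) 1)
  [2] λ.λ.0

Answer: after 2 steps: λ.λ.0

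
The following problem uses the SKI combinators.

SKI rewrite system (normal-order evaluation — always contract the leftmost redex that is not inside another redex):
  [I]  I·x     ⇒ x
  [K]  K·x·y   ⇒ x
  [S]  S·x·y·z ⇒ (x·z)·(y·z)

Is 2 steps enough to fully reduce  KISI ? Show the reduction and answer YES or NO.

Answer: YES — reaches normal form I in 2 ≤ 2 steps

Working:
  start: KISI
  step 1: II
  step 2: I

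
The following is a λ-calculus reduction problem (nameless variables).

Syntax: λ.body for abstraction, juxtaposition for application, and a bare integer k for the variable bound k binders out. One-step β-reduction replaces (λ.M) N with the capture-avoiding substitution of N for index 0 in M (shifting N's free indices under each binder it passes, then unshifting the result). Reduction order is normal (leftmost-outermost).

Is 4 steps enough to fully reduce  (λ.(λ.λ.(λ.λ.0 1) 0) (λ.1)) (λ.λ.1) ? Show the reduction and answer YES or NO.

  start: (λ.(λ.λ.(λ.λ.0 1) 0) (λ.1)) (λ.λ.1)
  [1] (λ.λ.(λ.λ.0 1) 0) (λ.λ.λ.1)
  [2] λ.(λ.λ.0 1) 0
  [3] λ.λ.0 1

Answer: YES — reaches normal form λ.λ.0 1 in 3 ≤ 4 steps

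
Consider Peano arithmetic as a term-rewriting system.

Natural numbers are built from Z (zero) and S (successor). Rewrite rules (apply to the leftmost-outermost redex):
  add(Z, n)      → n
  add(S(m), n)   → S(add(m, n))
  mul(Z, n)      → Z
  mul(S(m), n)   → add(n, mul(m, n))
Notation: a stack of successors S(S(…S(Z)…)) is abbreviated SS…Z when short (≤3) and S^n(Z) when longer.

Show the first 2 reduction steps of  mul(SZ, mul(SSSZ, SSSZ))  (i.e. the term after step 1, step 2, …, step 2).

  start: mul(SZ, mul(SSSZ, SSSZ))
  →1  add(mul(SSSZ, SSSZ), mul(Z, mul(SSSZ, SSSZ)))
  →2  add(add(SSSZ, mul(SSZ, SSSZ)), mul(Z, mul(SSSZ, SSSZ)))

Answer: after 2 steps: add(add(SSSZ, mul(SSZ, SSSZ)), mul(Z, mul(SSSZ, SSSZ)))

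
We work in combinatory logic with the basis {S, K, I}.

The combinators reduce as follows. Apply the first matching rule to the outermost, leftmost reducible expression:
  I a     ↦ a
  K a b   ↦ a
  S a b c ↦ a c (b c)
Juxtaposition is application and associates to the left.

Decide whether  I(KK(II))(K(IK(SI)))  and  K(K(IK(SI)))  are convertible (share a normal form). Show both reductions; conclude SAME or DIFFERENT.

Term A:
  start: I(KK(II))(K(IK(SI)))
  [1] KK(II)(K(IK(SI)))
  [2] K(K(IK(SI)))
  [3] K(K(K(SI)))

Term B:
  start: K(K(IK(SI)))
  [1] K(K(K(SI)))

Answer: SAME — A ⇓ K(K(K(SI))), B ⇓ K(K(K(SI)))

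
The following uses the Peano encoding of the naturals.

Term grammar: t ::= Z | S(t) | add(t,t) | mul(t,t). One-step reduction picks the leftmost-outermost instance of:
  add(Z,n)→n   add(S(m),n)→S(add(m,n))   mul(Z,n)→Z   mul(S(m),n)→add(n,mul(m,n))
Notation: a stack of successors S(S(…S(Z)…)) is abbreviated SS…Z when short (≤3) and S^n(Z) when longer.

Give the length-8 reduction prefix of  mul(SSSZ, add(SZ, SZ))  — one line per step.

  start: mul(SSSZ, add(SZ, SZ))
  [1] add(add(SZ, SZ), mul(SSZ, add(SZ, SZ)))
  [2] add(S(add(Z, SZ)), mul(SSZ, add(SZ, SZ)))
  [3] S(add(add(Z, SZ), mul(SSZ, add(SZ, SZ))))
  [4] S(add(SZ, mul(SSZ, add(SZ, SZ))))
  [5] S(S(add(Z, mul(SSZ, add(SZ, SZ)))))
  [6] S(S(mul(SSZ, add(SZ, SZ))))
  [7] S(S(add(add(SZ, SZ), mul(SZ, add(SZ, SZ)))))
  [8] S(S(add(S(add(Z, SZ)), mul(SZ, add(SZ, SZ)))))

Answer: after 8 steps: S(S(add(S(add(Z, SZ)), mul(SZ, add(SZ, SZ)))))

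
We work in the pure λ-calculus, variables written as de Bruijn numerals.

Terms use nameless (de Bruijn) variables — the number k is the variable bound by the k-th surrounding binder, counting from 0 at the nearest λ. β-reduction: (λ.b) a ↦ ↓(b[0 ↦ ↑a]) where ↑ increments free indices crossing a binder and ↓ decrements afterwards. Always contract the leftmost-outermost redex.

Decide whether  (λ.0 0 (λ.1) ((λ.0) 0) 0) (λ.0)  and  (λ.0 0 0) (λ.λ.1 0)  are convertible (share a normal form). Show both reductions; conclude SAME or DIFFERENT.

Answer: DIFFERENT — A ⇓ λ.0, B ⇓ λ.λ.1 0

Reduction:
Term A:
  start: (λ.0 0 (λ.1) ((λ.0) 0) 0) (λ.0)
  step 1: (λ.0) (λ.0) (λ.λ.0) ((λ.0) (λ.0)) (λ.0)
  step 2: (λ.0) (λ.λ.0) ((λ.0) (λ.0)) (λ.0)
  step 3: (λ.λ.0) ((λ.0) (λ.0)) (λ.0)
  step 4: (λ.0) (λ.0)
  step 5: λ.0

Term B:
  start: (λ.0 0 0) (λ.λ.1 0)
  step 1: (λ.λ.1 0) (λ.λ.1 0) (λ.λ.1 0)
  step 2: (λ.(λ.λ.1 0) 0) (λ.λ.1 0)
  step 3: (λ.λ.1 0) (λ.λ.1 0)
  step 4: λ.(λ.λ.1 0) 0
  step 5: λ.λ.1 0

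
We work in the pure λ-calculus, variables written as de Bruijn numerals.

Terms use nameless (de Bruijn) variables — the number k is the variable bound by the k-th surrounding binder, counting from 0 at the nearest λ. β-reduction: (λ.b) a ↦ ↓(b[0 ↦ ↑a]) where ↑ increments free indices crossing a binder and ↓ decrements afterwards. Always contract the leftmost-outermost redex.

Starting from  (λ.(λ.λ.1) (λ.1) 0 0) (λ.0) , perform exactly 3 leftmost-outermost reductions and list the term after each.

Answer: after 3 steps: (λ.λ.0) (λ.0)

Working:
  start: (λ.(λ.λ.1) (λ.1) 0 0) (λ.0)
  →1  (λ.λ.1) (λ.λ.0) (λ.0) (λ.0)
  →2  (λ.λ.λ.0) (λ.0) (λ.0)
  →3  (λ.λ.0) (λ.0)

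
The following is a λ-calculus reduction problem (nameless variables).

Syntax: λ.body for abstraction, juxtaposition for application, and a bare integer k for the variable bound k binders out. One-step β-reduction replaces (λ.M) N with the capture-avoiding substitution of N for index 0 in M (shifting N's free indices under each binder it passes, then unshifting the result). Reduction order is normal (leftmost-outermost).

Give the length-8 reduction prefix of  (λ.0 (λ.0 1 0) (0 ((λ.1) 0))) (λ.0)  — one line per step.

  start: (λ.0 (λ.0 1 0) (0 ((λ.1) 0))) (λ.0)
  →1  (λ.0) (λ.0 (λ.0) 0) ((λ.0) ((λ.λ.0) (λ.0)))
  →2  (λ.0 (λ.0) 0) ((λ.0) ((λ.λ.0) (λ.0)))
  →3  (λ.0) ((λ.λ.0) (λ.0)) (λ.0) ((λ.0) ((λ.λ.0) (λ.0)))
  →4  (λ.λ.0) (λ.0) (λ.0) ((λ.0) ((λ.λ.0) (λ.0)))
  →5  (λ.0) (λ.0) ((λ.0) ((λ.λ.0) (λ.0)))
  →6  (λ.0) ((λ.0) ((λ.λ.0) (λ.0)))
  →7  (λ.0) ((λ.λ.0) (λ.0))
  →8  (λ.λ.0) (λ.0)

Answer: after 8 steps: (λ.λ.0) (λ.0)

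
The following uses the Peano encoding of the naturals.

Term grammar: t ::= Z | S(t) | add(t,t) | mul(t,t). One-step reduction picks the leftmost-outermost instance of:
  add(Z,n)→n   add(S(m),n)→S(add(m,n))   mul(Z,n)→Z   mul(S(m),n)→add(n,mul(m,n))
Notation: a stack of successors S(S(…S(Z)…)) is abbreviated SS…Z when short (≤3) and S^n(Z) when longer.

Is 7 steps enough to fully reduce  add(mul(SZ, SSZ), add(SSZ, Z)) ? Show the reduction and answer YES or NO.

  start: add(mul(SZ, SSZ), add(SSZ, Z))
  step 1: add(add(SSZ, mul(Z, SSZ)), add(SSZ, Z))
  step 2: add(S(add(SZ, mul(Z, SSZ))), add(SSZ, Z))
  step 3: S(add(add(SZ, mul(Z, SSZ)), add(SSZ, Z)))
  step 4: S(add(S(add(Z, mul(Z, SSZ))), add(SSZ, Z)))
  step 5: S(S(add(add(Z, mul(Z, SSZ)), add(SSZ, Z))))
  step 6: S(S(add(mul(Z, SSZ), add(SSZ, Z))))
  step 7: S(S(add(Z, add(SSZ, Z))))

Answer: NO — after 7 steps the term is S(S(add(Z, add(SSZ, Z)))), not yet normal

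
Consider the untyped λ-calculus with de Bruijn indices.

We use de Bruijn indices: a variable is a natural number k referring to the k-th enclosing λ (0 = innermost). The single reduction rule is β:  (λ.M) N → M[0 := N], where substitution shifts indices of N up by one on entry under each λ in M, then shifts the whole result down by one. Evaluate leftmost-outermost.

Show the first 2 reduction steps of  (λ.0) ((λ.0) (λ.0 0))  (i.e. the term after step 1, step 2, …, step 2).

Answer: after 2 steps: λ.0 0

Reduction:
  start: (λ.0) ((λ.0) (λ.0 0))
  →1  (λ.0) (λ.0 0)
  →2  λ.0 0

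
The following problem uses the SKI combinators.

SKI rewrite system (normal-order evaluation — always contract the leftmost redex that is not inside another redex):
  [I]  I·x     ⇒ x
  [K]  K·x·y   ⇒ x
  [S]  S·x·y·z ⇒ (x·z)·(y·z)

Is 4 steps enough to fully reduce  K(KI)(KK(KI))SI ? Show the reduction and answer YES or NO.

Answer: YES — reaches normal form I in 3 ≤ 4 steps

Reduction:
  start: K(KI)(KK(KI))SI
  [1] KISI
  [2] II
  [3] I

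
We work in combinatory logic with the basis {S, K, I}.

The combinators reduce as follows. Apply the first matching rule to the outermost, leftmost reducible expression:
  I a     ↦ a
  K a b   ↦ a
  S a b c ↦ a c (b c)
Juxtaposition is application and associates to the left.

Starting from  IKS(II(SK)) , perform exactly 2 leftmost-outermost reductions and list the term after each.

  start: IKS(II(SK))
  →1  KS(II(SK))
  →2  S

Answer: after 2 steps: S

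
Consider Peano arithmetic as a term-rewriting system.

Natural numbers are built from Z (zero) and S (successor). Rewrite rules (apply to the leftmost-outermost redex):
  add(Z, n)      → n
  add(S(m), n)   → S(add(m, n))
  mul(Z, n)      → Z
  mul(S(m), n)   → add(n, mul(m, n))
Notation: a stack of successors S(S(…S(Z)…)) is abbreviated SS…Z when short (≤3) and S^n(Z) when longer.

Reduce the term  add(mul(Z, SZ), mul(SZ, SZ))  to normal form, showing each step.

  start: add(mul(Z, SZ), mul(SZ, SZ))
  step 1: add(Z, mul(SZ, SZ))
  step 2: mul(SZ, SZ)
  step 3: add(SZ, mul(Z, SZ))
  step 4: S(add(Z, mul(Z, SZ)))
  step 5: S(mul(Z, SZ))
  step 6: SZ

Answer: normal form = SZ  (in 6 steps)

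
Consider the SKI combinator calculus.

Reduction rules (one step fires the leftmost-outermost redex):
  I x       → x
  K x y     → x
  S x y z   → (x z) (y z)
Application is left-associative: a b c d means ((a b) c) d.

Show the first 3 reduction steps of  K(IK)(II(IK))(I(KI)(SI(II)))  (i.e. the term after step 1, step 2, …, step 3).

Answer: after 3 steps: K(KI(SI(II)))

Derivation:
  start: K(IK)(II(IK))(I(KI)(SI(II)))
  →1  IK(I(KI)(SI(II)))
  →2  K(I(KI)(SI(II)))
  →3  K(KI(SI(II)))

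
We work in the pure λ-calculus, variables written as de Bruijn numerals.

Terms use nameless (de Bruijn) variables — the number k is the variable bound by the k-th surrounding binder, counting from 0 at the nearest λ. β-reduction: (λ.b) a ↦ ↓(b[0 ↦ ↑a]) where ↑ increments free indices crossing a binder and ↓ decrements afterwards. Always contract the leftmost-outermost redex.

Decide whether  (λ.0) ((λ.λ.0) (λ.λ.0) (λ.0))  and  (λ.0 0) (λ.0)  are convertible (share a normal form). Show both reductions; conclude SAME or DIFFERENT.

Answer: SAME — A ⇓ λ.0, B ⇓ λ.0

Derivation:
Term A:
  start: (λ.0) ((λ.λ.0) (λ.λ.0) (λ.0))
  [1] (λ.λ.0) (λ.λ.0) (λ.0)
  [2] (λ.0) (λ.0)
  [3] λ.0

Term B:
  start: (λ.0 0) (λ.0)
  [1] (λ.0) (λ.0)
  [2] λ.0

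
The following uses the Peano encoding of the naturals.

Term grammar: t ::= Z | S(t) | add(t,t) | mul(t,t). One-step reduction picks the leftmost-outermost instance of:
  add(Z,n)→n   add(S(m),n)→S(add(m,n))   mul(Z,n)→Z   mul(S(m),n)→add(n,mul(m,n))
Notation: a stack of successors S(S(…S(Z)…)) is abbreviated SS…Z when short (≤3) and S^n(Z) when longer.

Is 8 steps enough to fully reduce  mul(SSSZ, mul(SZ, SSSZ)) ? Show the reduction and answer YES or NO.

  start: mul(SSSZ, mul(SZ, SSSZ))
  step 1: add(mul(SZ, SSSZ), mul(SSZ, mul(SZ, SSSZ)))
  step 2: add(add(SSSZ, mul(Z, SSSZ)), mul(SSZ, mul(SZ, SSSZ)))
  step 3: add(S(add(SSZ, mul(Z, SSSZ))), mul(SSZ, mul(SZ, SSSZ)))
  step 4: S(add(add(SSZ, mul(Z, SSSZ)), mul(SSZ, mul(SZ, SSSZ))))
  step 5: S(add(S(add(SZ, mul(Z, SSSZ))), mul(SSZ, mul(SZ, SSSZ))))
  step 6: S(S(add(add(SZ, mul(Z, SSSZ)), mul(SSZ, mul(SZ, SSSZ)))))
  step 7: S(S(add(S(add(Z, mul(Z, SSSZ))), mul(SSZ, mul(SZ, SSSZ)))))
  step 8: S(S(S(add(add(Z, mul(Z, SSSZ)), mul(SSZ, mul(SZ, SSSZ))))))

Answer: NO — after 8 steps the term is S(S(S(add(add(Z, mul(Z, SSSZ)), mul(SSZ, mul(SZ, SSSZ)))))), not yet normal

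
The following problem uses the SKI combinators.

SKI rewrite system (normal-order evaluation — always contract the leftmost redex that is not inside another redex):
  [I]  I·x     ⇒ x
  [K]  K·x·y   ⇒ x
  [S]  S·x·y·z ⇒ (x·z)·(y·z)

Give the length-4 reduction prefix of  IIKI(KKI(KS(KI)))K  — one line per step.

  start: IIKI(KKI(KS(KI)))K
  →1  IKI(KKI(KS(KI)))K
  →2  KI(KKI(KS(KI)))K
  →3  IK
  →4  K

Answer: after 4 steps: K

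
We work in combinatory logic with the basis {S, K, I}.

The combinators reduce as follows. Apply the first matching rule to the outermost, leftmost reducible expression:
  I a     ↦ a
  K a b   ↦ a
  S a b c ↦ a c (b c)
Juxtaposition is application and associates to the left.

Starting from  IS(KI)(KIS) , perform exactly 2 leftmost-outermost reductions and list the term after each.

Answer: after 2 steps: S(KI)I

Reduction:
  start: IS(KI)(KIS)
  →1  S(KI)(KIS)
  →2  S(KI)I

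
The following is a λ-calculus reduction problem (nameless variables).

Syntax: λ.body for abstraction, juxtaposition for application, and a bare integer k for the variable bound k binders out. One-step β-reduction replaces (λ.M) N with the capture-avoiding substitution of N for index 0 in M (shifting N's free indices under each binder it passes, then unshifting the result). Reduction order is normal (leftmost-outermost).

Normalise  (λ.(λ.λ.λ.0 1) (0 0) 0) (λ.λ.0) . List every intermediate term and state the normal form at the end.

  start: (λ.(λ.λ.λ.0 1) (0 0) 0) (λ.λ.0)
  →1  (λ.λ.λ.0 1) ((λ.λ.0) (λ.λ.0)) (λ.λ.0)
  →2  (λ.λ.0 1) (λ.λ.0)
  →3  λ.0 (λ.λ.0)

Answer: normal form = λ.0 (λ.λ.0)  (in 3 steps)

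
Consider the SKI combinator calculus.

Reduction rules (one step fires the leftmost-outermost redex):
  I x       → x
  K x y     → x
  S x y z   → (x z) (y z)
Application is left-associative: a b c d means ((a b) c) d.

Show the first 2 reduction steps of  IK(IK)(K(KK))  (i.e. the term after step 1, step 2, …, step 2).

Answer: after 2 steps: IK

Derivation:
  start: IK(IK)(K(KK))
  [1] K(IK)(K(KK))
  [2] IK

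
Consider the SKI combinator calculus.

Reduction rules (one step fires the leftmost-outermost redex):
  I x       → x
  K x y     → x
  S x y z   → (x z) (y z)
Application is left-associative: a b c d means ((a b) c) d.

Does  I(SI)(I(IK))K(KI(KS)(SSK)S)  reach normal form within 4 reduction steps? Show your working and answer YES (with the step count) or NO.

  start: I(SI)(I(IK))K(KI(KS)(SSK)S)
  step 1: SI(I(IK))K(KI(KS)(SSK)S)
  step 2: IK(I(IK)K)(KI(KS)(SSK)S)
  step 3: K(I(IK)K)(KI(KS)(SSK)S)
  step 4: I(IK)K

Answer: NO — after 4 steps the term is I(IK)K, not yet normal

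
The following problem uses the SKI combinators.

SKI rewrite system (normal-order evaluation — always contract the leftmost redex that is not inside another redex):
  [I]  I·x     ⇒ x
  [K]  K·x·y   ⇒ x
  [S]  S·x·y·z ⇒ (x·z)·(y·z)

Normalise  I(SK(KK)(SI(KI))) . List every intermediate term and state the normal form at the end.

Answer: normal form = SI(KI)  (in 3 steps)

Derivation:
  start: I(SK(KK)(SI(KI)))
  [1] SK(KK)(SI(KI))
  [2] K(SI(KI))(KK(SI(KI)))
  [3] SI(KI)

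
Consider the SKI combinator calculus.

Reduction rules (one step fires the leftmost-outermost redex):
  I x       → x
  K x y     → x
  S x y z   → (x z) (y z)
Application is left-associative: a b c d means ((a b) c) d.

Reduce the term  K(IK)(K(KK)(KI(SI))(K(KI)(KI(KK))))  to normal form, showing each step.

Answer: normal form = K  (in 2 steps)

Reduction:
  start: K(IK)(K(KK)(KI(SI))(K(KI)(KI(KK))))
  →1  IK
  →2  K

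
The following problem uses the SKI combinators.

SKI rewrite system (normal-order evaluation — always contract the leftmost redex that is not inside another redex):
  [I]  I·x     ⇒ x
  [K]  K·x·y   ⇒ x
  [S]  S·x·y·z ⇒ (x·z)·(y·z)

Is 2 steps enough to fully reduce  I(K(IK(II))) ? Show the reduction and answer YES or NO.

  start: I(K(IK(II)))
  step 1: K(IK(II))
  step 2: K(K(II))

Answer: NO — after 2 steps the term is K(K(II)), not yet normal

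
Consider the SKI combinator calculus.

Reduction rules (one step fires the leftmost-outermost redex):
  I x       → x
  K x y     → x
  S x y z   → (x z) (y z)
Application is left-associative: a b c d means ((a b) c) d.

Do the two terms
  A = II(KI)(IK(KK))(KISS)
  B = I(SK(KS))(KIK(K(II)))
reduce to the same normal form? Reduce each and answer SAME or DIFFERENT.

Answer: DIFFERENT — A ⇓ S, B ⇓ KI

Working:
Term A:
  start: II(KI)(IK(KK))(KISS)
  →1  I(KI)(IK(KK))(KISS)
  →2  KI(IK(KK))(KISS)
  →3  I(KISS)
  →4  KISS
  →5  IS
  →6  S

Term B:
  start: I(SK(KS))(KIK(K(II)))
  →1  SK(KS)(KIK(K(II)))
  →2  K(KIK(K(II)))(KS(KIK(K(II))))
  →3  KIK(K(II))
  →4  I(K(II))
  →5  K(II)
  →6  KI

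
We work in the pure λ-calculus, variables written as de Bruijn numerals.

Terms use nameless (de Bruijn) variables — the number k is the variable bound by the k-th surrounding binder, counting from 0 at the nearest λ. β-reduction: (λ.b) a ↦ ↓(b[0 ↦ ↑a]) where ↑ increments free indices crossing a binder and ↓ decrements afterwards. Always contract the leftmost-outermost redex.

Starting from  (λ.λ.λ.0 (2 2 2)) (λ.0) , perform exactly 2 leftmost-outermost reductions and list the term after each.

  start: (λ.λ.λ.0 (2 2 2)) (λ.0)
  step 1: λ.λ.0 ((λ.0) (λ.0) (λ.0))
  step 2: λ.λ.0 ((λ.0) (λ.0))

Answer: after 2 steps: λ.λ.0 ((λ.0) (λ.0))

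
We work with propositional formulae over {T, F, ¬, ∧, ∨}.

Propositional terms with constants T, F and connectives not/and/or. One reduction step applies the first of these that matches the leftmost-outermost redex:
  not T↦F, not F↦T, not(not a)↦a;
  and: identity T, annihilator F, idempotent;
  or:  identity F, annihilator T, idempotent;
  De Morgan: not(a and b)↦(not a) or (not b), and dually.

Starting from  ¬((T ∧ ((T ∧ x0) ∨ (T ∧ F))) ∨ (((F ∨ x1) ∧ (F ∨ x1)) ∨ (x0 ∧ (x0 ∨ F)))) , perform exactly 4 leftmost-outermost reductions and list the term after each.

  start: ¬((T ∧ ((T ∧ x0) ∨ (T ∧ F))) ∨ (((F ∨ x1) ∧ (F ∨ x1)) ∨ (x0 ∧ (x0 ∨ F))))
  [1] ¬(T ∧ ((T ∧ x0) ∨ (T ∧ F))) ∧ ¬(((F ∨ x1) ∧ (F ∨ x1)) ∨ (x0 ∧ (x0 ∨ F)))
  [2] (¬T ∨ ¬((T ∧ x0) ∨ (T ∧ F))) ∧ ¬(((F ∨ x1) ∧ (F ∨ x1)) ∨ (x0 ∧ (x0 ∨ F)))
  [3] (F ∨ ¬((T ∧ x0) ∨ (T ∧ F))) ∧ ¬(((F ∨ x1) ∧ (F ∨ x1)) ∨ (x0 ∧ (x0 ∨ F)))
  [4] ¬((T ∧ x0) ∨ (T ∧ F)) ∧ ¬(((F ∨ x1) ∧ (F ∨ x1)) ∨ (x0 ∧ (x0 ∨ F)))

Answer: after 4 steps: ¬((T ∧ x0) ∨ (T ∧ F)) ∧ ¬(((F ∨ x1) ∧ (F ∨ x1)) ∨ (x0 ∧ (x0 ∨ F)))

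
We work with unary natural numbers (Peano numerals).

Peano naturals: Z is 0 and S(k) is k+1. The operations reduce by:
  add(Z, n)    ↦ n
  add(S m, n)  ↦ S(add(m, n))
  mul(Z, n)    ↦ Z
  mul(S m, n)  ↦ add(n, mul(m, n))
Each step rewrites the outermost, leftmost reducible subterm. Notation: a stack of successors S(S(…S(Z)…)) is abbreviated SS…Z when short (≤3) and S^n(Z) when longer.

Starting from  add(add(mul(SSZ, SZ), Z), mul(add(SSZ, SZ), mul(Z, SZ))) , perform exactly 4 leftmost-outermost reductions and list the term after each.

Answer: after 4 steps: S(add(add(add(Z, mul(SZ, SZ)), Z), mul(add(SSZ, SZ), mul(Z, SZ))))

Derivation:
  start: add(add(mul(SSZ, SZ), Z), mul(add(SSZ, SZ), mul(Z, SZ)))
  →1  add(add(add(SZ, mul(SZ, SZ)), Z), mul(add(SSZ, SZ), mul(Z, SZ)))
  →2  add(add(S(add(Z, mul(SZ, SZ))), Z), mul(add(SSZ, SZ), mul(Z, SZ)))
  →3  add(S(add(add(Z, mul(SZ, SZ)), Z)), mul(add(SSZ, SZ), mul(Z, SZ)))
  →4  S(add(add(add(Z, mul(SZ, SZ)), Z), mul(add(SSZ, SZ), mul(Z, SZ))))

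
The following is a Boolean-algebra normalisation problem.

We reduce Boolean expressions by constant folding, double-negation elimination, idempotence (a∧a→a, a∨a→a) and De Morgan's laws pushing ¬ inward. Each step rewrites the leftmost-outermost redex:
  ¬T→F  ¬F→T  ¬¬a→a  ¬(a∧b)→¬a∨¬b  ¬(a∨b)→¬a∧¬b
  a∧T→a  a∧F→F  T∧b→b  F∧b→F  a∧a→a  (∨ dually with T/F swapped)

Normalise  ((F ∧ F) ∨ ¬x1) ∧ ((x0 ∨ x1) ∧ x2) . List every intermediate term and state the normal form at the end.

Answer: normal form = ¬x1 ∧ ((x0 ∨ x1) ∧ x2)  (in 2 steps)

Working:
  start: ((F ∧ F) ∨ ¬x1) ∧ ((x0 ∨ x1) ∧ x2)
  [1] (F ∨ ¬x1) ∧ ((x0 ∨ x1) ∧ x2)
  [2] ¬x1 ∧ ((x0 ∨ x1) ∧ x2)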